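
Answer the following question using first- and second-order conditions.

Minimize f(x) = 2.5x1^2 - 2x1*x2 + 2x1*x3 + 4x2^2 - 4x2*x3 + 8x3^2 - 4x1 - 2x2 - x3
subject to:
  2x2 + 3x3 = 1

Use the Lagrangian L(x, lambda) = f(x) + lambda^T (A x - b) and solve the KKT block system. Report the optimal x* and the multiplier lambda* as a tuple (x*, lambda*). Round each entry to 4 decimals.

Form the Lagrangian:
  L(x, lambda) = (1/2) x^T Q x + c^T x + lambda^T (A x - b)
Stationarity (grad_x L = 0): Q x + c + A^T lambda = 0.
Primal feasibility: A x = b.

This gives the KKT block system:
  [ Q   A^T ] [ x     ]   [-c ]
  [ A    0  ] [ lambda ] = [ b ]

Solving the linear system:
  x*      = (0.9756, 0.4634, 0.0244)
  lambda* = (0.1707)
  f(x*)   = -2.5122

x* = (0.9756, 0.4634, 0.0244), lambda* = (0.1707)


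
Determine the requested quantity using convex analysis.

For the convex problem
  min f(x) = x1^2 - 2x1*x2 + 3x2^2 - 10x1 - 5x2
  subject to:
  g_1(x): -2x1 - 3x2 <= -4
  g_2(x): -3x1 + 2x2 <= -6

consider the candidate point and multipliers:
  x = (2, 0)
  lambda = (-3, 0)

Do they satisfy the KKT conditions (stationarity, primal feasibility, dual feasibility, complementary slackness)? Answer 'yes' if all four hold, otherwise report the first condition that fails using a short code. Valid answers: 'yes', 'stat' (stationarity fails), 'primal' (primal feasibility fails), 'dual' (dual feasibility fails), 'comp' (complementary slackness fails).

Gradient of f: grad f(x) = Q x + c = (-6, -9)
Constraint values g_i(x) = a_i^T x - b_i:
  g_1((2, 0)) = 0
  g_2((2, 0)) = 0
Stationarity residual: grad f(x) + sum_i lambda_i a_i = (0, 0)
  -> stationarity OK
Primal feasibility (all g_i <= 0): OK
Dual feasibility (all lambda_i >= 0): FAILS
Complementary slackness (lambda_i * g_i(x) = 0 for all i): OK

Verdict: the first failing condition is dual_feasibility -> dual.

dual


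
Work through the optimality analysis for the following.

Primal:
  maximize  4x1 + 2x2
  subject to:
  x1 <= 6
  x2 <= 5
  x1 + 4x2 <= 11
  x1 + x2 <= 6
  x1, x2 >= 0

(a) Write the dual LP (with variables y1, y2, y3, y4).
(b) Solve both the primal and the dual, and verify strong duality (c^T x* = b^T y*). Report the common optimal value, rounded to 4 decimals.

The standard primal-dual pair for 'max c^T x s.t. A x <= b, x >= 0' is:
  Dual:  min b^T y  s.t.  A^T y >= c,  y >= 0.

So the dual LP is:
  minimize  6y1 + 5y2 + 11y3 + 6y4
  subject to:
    y1 + y3 + y4 >= 4
    y2 + 4y3 + y4 >= 2
    y1, y2, y3, y4 >= 0

Solving the primal: x* = (6, 0).
  primal value c^T x* = 24.
Solving the dual: y* = (2, 0, 0, 2).
  dual value b^T y* = 24.
Strong duality: c^T x* = b^T y*. Confirmed.

24


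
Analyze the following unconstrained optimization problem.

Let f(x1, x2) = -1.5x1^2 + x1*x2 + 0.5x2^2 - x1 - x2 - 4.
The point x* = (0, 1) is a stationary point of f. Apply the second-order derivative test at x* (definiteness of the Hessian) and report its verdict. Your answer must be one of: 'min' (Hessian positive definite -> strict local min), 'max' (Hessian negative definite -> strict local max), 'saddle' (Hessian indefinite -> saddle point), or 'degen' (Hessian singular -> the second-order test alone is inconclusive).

Compute the Hessian H = grad^2 f:
  H = [[-3, 1], [1, 1]]
Verify stationarity: grad f(x*) = H x* + g = (0, 0).
Eigenvalues of H: -3.2361, 1.2361.
Eigenvalues have mixed signs, so H is indefinite -> x* is a saddle point.

saddle


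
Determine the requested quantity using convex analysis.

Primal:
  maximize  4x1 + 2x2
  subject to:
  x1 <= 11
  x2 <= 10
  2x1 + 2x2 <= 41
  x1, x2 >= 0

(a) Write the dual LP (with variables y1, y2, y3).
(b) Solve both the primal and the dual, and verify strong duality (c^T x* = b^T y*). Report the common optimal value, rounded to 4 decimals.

The standard primal-dual pair for 'max c^T x s.t. A x <= b, x >= 0' is:
  Dual:  min b^T y  s.t.  A^T y >= c,  y >= 0.

So the dual LP is:
  minimize  11y1 + 10y2 + 41y3
  subject to:
    y1 + 2y3 >= 4
    y2 + 2y3 >= 2
    y1, y2, y3 >= 0

Solving the primal: x* = (11, 9.5).
  primal value c^T x* = 63.
Solving the dual: y* = (2, 0, 1).
  dual value b^T y* = 63.
Strong duality: c^T x* = b^T y*. Confirmed.

63


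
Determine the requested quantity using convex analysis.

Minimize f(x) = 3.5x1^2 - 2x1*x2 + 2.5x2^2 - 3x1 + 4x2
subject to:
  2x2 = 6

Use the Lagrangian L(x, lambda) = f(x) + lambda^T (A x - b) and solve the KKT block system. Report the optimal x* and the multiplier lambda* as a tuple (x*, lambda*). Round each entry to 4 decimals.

Form the Lagrangian:
  L(x, lambda) = (1/2) x^T Q x + c^T x + lambda^T (A x - b)
Stationarity (grad_x L = 0): Q x + c + A^T lambda = 0.
Primal feasibility: A x = b.

This gives the KKT block system:
  [ Q   A^T ] [ x     ]   [-c ]
  [ A    0  ] [ lambda ] = [ b ]

Solving the linear system:
  x*      = (1.2857, 3)
  lambda* = (-8.2143)
  f(x*)   = 28.7143

x* = (1.2857, 3), lambda* = (-8.2143)


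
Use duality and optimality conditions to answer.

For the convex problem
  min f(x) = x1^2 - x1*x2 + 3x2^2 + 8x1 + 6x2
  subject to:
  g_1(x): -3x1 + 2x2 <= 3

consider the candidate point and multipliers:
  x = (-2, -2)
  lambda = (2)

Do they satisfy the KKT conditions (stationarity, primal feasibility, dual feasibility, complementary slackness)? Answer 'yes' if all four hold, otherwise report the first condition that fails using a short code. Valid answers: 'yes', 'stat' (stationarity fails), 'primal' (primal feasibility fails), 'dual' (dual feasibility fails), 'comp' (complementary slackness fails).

Gradient of f: grad f(x) = Q x + c = (6, -4)
Constraint values g_i(x) = a_i^T x - b_i:
  g_1((-2, -2)) = -1
Stationarity residual: grad f(x) + sum_i lambda_i a_i = (0, 0)
  -> stationarity OK
Primal feasibility (all g_i <= 0): OK
Dual feasibility (all lambda_i >= 0): OK
Complementary slackness (lambda_i * g_i(x) = 0 for all i): FAILS

Verdict: the first failing condition is complementary_slackness -> comp.

comp


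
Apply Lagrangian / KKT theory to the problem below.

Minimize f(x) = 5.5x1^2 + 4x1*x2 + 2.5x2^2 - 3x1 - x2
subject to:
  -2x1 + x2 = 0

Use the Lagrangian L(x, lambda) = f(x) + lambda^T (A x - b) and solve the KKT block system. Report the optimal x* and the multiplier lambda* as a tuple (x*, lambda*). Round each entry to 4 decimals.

Form the Lagrangian:
  L(x, lambda) = (1/2) x^T Q x + c^T x + lambda^T (A x - b)
Stationarity (grad_x L = 0): Q x + c + A^T lambda = 0.
Primal feasibility: A x = b.

This gives the KKT block system:
  [ Q   A^T ] [ x     ]   [-c ]
  [ A    0  ] [ lambda ] = [ b ]

Solving the linear system:
  x*      = (0.1064, 0.2128)
  lambda* = (-0.4894)
  f(x*)   = -0.266

x* = (0.1064, 0.2128), lambda* = (-0.4894)


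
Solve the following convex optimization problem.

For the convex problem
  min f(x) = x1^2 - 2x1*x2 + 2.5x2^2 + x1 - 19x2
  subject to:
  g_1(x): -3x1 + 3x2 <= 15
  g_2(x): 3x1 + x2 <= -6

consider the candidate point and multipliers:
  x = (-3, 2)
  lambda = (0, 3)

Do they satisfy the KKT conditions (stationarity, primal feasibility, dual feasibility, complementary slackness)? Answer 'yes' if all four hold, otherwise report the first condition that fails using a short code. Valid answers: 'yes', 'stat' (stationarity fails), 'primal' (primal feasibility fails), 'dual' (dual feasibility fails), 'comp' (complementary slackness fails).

Gradient of f: grad f(x) = Q x + c = (-9, -3)
Constraint values g_i(x) = a_i^T x - b_i:
  g_1((-3, 2)) = 0
  g_2((-3, 2)) = -1
Stationarity residual: grad f(x) + sum_i lambda_i a_i = (0, 0)
  -> stationarity OK
Primal feasibility (all g_i <= 0): OK
Dual feasibility (all lambda_i >= 0): OK
Complementary slackness (lambda_i * g_i(x) = 0 for all i): FAILS

Verdict: the first failing condition is complementary_slackness -> comp.

comp


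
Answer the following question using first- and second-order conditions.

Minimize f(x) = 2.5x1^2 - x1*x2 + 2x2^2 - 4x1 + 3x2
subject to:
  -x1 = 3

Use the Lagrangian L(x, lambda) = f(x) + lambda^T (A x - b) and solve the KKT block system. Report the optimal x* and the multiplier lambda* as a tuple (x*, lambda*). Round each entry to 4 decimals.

Form the Lagrangian:
  L(x, lambda) = (1/2) x^T Q x + c^T x + lambda^T (A x - b)
Stationarity (grad_x L = 0): Q x + c + A^T lambda = 0.
Primal feasibility: A x = b.

This gives the KKT block system:
  [ Q   A^T ] [ x     ]   [-c ]
  [ A    0  ] [ lambda ] = [ b ]

Solving the linear system:
  x*      = (-3, -1.5)
  lambda* = (-17.5)
  f(x*)   = 30

x* = (-3, -1.5), lambda* = (-17.5)


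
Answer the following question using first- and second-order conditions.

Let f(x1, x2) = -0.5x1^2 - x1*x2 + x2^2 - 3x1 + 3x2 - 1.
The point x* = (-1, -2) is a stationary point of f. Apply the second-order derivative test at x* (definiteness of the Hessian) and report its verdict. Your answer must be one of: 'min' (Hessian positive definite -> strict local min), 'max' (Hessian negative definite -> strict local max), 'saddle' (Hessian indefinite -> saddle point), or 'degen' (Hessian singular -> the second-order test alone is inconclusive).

Compute the Hessian H = grad^2 f:
  H = [[-1, -1], [-1, 2]]
Verify stationarity: grad f(x*) = H x* + g = (0, 0).
Eigenvalues of H: -1.3028, 2.3028.
Eigenvalues have mixed signs, so H is indefinite -> x* is a saddle point.

saddle


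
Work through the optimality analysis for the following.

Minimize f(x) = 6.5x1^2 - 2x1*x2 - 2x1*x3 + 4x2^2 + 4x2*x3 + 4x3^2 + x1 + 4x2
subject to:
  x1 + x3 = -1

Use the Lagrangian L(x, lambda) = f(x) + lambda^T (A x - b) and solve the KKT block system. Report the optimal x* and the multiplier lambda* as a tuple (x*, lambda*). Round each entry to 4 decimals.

Form the Lagrangian:
  L(x, lambda) = (1/2) x^T Q x + c^T x + lambda^T (A x - b)
Stationarity (grad_x L = 0): Q x + c + A^T lambda = 0.
Primal feasibility: A x = b.

This gives the KKT block system:
  [ Q   A^T ] [ x     ]   [-c ]
  [ A    0  ] [ lambda ] = [ b ]

Solving the linear system:
  x*      = (-0.5366, -0.4024, -0.4634)
  lambda* = (4.2439)
  f(x*)   = 1.0488

x* = (-0.5366, -0.4024, -0.4634), lambda* = (4.2439)


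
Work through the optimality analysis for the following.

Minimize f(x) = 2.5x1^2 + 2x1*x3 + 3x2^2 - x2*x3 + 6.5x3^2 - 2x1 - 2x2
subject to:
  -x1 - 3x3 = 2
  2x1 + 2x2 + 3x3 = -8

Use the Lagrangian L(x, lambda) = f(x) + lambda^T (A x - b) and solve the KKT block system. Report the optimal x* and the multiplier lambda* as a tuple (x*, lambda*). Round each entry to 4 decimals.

Form the Lagrangian:
  L(x, lambda) = (1/2) x^T Q x + c^T x + lambda^T (A x - b)
Stationarity (grad_x L = 0): Q x + c + A^T lambda = 0.
Primal feasibility: A x = b.

This gives the KKT block system:
  [ Q   A^T ] [ x     ]   [-c ]
  [ A    0  ] [ lambda ] = [ b ]

Solving the linear system:
  x*      = (-1.3097, -2.3451, -0.2301)
  lambda* = (6.8319, 7.9204)
  f(x*)   = 28.5044

x* = (-1.3097, -2.3451, -0.2301), lambda* = (6.8319, 7.9204)


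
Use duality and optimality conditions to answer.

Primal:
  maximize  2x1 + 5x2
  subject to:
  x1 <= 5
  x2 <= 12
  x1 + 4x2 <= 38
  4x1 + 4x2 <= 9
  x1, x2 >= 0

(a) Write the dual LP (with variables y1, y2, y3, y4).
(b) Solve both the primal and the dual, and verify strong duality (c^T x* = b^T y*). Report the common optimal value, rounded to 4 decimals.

The standard primal-dual pair for 'max c^T x s.t. A x <= b, x >= 0' is:
  Dual:  min b^T y  s.t.  A^T y >= c,  y >= 0.

So the dual LP is:
  minimize  5y1 + 12y2 + 38y3 + 9y4
  subject to:
    y1 + y3 + 4y4 >= 2
    y2 + 4y3 + 4y4 >= 5
    y1, y2, y3, y4 >= 0

Solving the primal: x* = (0, 2.25).
  primal value c^T x* = 11.25.
Solving the dual: y* = (0, 0, 0, 1.25).
  dual value b^T y* = 11.25.
Strong duality: c^T x* = b^T y*. Confirmed.

11.25


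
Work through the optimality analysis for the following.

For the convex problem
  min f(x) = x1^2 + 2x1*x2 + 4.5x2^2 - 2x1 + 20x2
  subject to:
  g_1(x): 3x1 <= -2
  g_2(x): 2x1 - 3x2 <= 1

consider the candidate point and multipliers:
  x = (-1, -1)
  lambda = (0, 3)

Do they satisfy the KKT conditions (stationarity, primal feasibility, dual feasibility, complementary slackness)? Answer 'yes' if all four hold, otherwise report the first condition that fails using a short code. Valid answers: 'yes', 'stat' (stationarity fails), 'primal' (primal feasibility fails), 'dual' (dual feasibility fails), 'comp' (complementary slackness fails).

Gradient of f: grad f(x) = Q x + c = (-6, 9)
Constraint values g_i(x) = a_i^T x - b_i:
  g_1((-1, -1)) = -1
  g_2((-1, -1)) = 0
Stationarity residual: grad f(x) + sum_i lambda_i a_i = (0, 0)
  -> stationarity OK
Primal feasibility (all g_i <= 0): OK
Dual feasibility (all lambda_i >= 0): OK
Complementary slackness (lambda_i * g_i(x) = 0 for all i): OK

Verdict: yes, KKT holds.

yes


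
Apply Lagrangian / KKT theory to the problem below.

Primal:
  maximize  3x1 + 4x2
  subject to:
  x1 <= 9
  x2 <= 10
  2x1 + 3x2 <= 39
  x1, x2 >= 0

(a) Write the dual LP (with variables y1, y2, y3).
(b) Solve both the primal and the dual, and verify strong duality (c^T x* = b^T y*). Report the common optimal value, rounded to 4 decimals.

The standard primal-dual pair for 'max c^T x s.t. A x <= b, x >= 0' is:
  Dual:  min b^T y  s.t.  A^T y >= c,  y >= 0.

So the dual LP is:
  minimize  9y1 + 10y2 + 39y3
  subject to:
    y1 + 2y3 >= 3
    y2 + 3y3 >= 4
    y1, y2, y3 >= 0

Solving the primal: x* = (9, 7).
  primal value c^T x* = 55.
Solving the dual: y* = (0.3333, 0, 1.3333).
  dual value b^T y* = 55.
Strong duality: c^T x* = b^T y*. Confirmed.

55


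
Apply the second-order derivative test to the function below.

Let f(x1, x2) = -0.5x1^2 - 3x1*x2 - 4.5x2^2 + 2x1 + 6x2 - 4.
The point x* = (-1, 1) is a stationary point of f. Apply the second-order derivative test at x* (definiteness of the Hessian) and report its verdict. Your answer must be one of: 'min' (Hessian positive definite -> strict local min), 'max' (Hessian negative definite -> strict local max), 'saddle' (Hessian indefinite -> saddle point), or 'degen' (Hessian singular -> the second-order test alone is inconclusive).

Compute the Hessian H = grad^2 f:
  H = [[-1, -3], [-3, -9]]
Verify stationarity: grad f(x*) = H x* + g = (0, 0).
Eigenvalues of H: -10, 0.
H has a zero eigenvalue (singular; negative semidefinite but not definite), so H is neither positive definite, negative definite, nor indefinite. The second-order test alone is inconclusive -> degen.
(Indeed, f is constant along the null direction of H through x*, so x* is not a strict local extremum.)

degen


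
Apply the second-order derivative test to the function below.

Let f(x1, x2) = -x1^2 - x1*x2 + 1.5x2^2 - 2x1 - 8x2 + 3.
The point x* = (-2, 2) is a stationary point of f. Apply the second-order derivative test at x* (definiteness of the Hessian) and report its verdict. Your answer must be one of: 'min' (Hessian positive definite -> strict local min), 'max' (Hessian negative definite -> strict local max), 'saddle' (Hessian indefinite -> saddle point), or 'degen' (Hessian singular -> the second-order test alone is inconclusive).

Compute the Hessian H = grad^2 f:
  H = [[-2, -1], [-1, 3]]
Verify stationarity: grad f(x*) = H x* + g = (0, 0).
Eigenvalues of H: -2.1926, 3.1926.
Eigenvalues have mixed signs, so H is indefinite -> x* is a saddle point.

saddle


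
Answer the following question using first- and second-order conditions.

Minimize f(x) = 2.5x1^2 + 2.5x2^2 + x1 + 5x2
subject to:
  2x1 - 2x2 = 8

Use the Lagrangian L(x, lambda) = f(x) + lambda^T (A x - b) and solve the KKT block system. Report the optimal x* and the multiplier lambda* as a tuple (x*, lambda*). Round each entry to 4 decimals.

Form the Lagrangian:
  L(x, lambda) = (1/2) x^T Q x + c^T x + lambda^T (A x - b)
Stationarity (grad_x L = 0): Q x + c + A^T lambda = 0.
Primal feasibility: A x = b.

This gives the KKT block system:
  [ Q   A^T ] [ x     ]   [-c ]
  [ A    0  ] [ lambda ] = [ b ]

Solving the linear system:
  x*      = (1.4, -2.6)
  lambda* = (-4)
  f(x*)   = 10.2

x* = (1.4, -2.6), lambda* = (-4)


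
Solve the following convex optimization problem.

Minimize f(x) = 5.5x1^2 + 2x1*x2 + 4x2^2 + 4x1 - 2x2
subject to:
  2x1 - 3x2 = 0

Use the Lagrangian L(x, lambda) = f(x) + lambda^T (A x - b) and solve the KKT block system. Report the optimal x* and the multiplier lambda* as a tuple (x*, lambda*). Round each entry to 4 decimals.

Form the Lagrangian:
  L(x, lambda) = (1/2) x^T Q x + c^T x + lambda^T (A x - b)
Stationarity (grad_x L = 0): Q x + c + A^T lambda = 0.
Primal feasibility: A x = b.

This gives the KKT block system:
  [ Q   A^T ] [ x     ]   [-c ]
  [ A    0  ] [ lambda ] = [ b ]

Solving the linear system:
  x*      = (-0.1548, -0.1032)
  lambda* = (-1.0452)
  f(x*)   = -0.2065

x* = (-0.1548, -0.1032), lambda* = (-1.0452)


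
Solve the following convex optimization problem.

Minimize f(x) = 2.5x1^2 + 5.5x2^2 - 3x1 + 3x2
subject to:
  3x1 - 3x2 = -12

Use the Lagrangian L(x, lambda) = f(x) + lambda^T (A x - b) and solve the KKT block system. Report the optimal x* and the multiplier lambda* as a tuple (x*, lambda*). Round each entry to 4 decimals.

Form the Lagrangian:
  L(x, lambda) = (1/2) x^T Q x + c^T x + lambda^T (A x - b)
Stationarity (grad_x L = 0): Q x + c + A^T lambda = 0.
Primal feasibility: A x = b.

This gives the KKT block system:
  [ Q   A^T ] [ x     ]   [-c ]
  [ A    0  ] [ lambda ] = [ b ]

Solving the linear system:
  x*      = (-2.75, 1.25)
  lambda* = (5.5833)
  f(x*)   = 39.5

x* = (-2.75, 1.25), lambda* = (5.5833)


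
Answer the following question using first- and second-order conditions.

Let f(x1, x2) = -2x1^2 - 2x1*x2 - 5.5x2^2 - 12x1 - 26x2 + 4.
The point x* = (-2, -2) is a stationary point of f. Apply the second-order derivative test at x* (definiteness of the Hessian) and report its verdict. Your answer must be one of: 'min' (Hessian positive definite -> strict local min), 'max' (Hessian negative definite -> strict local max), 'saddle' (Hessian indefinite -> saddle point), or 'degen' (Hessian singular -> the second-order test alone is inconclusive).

Compute the Hessian H = grad^2 f:
  H = [[-4, -2], [-2, -11]]
Verify stationarity: grad f(x*) = H x* + g = (0, 0).
Eigenvalues of H: -11.5311, -3.4689.
Both eigenvalues < 0, so H is negative definite -> x* is a strict local max.

max


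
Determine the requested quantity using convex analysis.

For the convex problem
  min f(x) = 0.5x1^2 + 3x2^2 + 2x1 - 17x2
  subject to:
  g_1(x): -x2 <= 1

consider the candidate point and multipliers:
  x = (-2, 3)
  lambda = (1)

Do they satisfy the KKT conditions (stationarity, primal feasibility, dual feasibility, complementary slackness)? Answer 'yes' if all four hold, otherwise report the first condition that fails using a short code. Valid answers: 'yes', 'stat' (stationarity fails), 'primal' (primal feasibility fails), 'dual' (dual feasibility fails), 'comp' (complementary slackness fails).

Gradient of f: grad f(x) = Q x + c = (0, 1)
Constraint values g_i(x) = a_i^T x - b_i:
  g_1((-2, 3)) = -4
Stationarity residual: grad f(x) + sum_i lambda_i a_i = (0, 0)
  -> stationarity OK
Primal feasibility (all g_i <= 0): OK
Dual feasibility (all lambda_i >= 0): OK
Complementary slackness (lambda_i * g_i(x) = 0 for all i): FAILS

Verdict: the first failing condition is complementary_slackness -> comp.

comp


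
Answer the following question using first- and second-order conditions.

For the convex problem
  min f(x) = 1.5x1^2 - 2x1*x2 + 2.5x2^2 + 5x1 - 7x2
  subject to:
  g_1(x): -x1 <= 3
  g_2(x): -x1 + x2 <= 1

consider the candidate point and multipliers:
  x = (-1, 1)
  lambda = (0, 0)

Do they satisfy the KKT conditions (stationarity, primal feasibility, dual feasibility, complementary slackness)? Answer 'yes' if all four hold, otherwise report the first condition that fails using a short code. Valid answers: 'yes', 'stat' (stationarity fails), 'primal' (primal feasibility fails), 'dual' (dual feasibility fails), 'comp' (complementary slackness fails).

Gradient of f: grad f(x) = Q x + c = (0, 0)
Constraint values g_i(x) = a_i^T x - b_i:
  g_1((-1, 1)) = -2
  g_2((-1, 1)) = 1
Stationarity residual: grad f(x) + sum_i lambda_i a_i = (0, 0)
  -> stationarity OK
Primal feasibility (all g_i <= 0): FAILS
Dual feasibility (all lambda_i >= 0): OK
Complementary slackness (lambda_i * g_i(x) = 0 for all i): OK

Verdict: the first failing condition is primal_feasibility -> primal.

primal


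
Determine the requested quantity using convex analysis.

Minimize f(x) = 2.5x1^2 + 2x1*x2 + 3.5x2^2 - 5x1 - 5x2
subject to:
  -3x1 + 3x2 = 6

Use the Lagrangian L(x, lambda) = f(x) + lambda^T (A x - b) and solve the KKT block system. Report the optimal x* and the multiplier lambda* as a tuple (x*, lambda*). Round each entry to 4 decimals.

Form the Lagrangian:
  L(x, lambda) = (1/2) x^T Q x + c^T x + lambda^T (A x - b)
Stationarity (grad_x L = 0): Q x + c + A^T lambda = 0.
Primal feasibility: A x = b.

This gives the KKT block system:
  [ Q   A^T ] [ x     ]   [-c ]
  [ A    0  ] [ lambda ] = [ b ]

Solving the linear system:
  x*      = (-0.5, 1.5)
  lambda* = (-1.5)
  f(x*)   = 2

x* = (-0.5, 1.5), lambda* = (-1.5)


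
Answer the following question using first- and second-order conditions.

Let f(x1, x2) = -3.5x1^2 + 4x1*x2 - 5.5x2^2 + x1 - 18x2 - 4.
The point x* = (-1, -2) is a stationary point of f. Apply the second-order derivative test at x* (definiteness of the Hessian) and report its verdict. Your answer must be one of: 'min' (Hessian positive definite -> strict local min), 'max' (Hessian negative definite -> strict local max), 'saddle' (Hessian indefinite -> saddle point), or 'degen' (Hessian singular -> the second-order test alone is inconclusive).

Compute the Hessian H = grad^2 f:
  H = [[-7, 4], [4, -11]]
Verify stationarity: grad f(x*) = H x* + g = (0, 0).
Eigenvalues of H: -13.4721, -4.5279.
Both eigenvalues < 0, so H is negative definite -> x* is a strict local max.

max


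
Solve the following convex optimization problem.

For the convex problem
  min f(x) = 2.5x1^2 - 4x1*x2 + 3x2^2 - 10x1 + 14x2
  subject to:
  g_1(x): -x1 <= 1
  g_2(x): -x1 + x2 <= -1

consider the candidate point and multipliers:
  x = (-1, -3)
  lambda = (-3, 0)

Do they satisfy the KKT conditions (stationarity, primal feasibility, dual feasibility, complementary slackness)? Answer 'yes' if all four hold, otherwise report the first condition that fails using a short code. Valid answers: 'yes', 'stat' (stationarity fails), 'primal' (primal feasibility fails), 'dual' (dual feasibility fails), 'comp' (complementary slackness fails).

Gradient of f: grad f(x) = Q x + c = (-3, 0)
Constraint values g_i(x) = a_i^T x - b_i:
  g_1((-1, -3)) = 0
  g_2((-1, -3)) = -1
Stationarity residual: grad f(x) + sum_i lambda_i a_i = (0, 0)
  -> stationarity OK
Primal feasibility (all g_i <= 0): OK
Dual feasibility (all lambda_i >= 0): FAILS
Complementary slackness (lambda_i * g_i(x) = 0 for all i): OK

Verdict: the first failing condition is dual_feasibility -> dual.

dual


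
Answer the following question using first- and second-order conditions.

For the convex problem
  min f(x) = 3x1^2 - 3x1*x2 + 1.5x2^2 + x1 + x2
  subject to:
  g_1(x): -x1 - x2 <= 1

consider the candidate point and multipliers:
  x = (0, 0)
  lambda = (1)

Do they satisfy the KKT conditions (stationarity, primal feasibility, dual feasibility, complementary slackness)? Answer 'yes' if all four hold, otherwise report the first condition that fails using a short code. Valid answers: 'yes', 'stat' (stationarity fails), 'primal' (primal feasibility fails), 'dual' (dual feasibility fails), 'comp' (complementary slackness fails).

Gradient of f: grad f(x) = Q x + c = (1, 1)
Constraint values g_i(x) = a_i^T x - b_i:
  g_1((0, 0)) = -1
Stationarity residual: grad f(x) + sum_i lambda_i a_i = (0, 0)
  -> stationarity OK
Primal feasibility (all g_i <= 0): OK
Dual feasibility (all lambda_i >= 0): OK
Complementary slackness (lambda_i * g_i(x) = 0 for all i): FAILS

Verdict: the first failing condition is complementary_slackness -> comp.

comp


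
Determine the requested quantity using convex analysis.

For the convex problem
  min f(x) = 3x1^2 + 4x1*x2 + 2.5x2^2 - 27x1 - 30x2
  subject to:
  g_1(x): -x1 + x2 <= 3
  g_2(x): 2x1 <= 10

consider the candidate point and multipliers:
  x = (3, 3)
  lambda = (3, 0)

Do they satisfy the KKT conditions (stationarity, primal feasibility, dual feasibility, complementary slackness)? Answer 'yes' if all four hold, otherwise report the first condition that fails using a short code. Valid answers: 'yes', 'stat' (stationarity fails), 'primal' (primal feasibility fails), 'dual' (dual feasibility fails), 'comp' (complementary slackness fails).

Gradient of f: grad f(x) = Q x + c = (3, -3)
Constraint values g_i(x) = a_i^T x - b_i:
  g_1((3, 3)) = -3
  g_2((3, 3)) = -4
Stationarity residual: grad f(x) + sum_i lambda_i a_i = (0, 0)
  -> stationarity OK
Primal feasibility (all g_i <= 0): OK
Dual feasibility (all lambda_i >= 0): OK
Complementary slackness (lambda_i * g_i(x) = 0 for all i): FAILS

Verdict: the first failing condition is complementary_slackness -> comp.

comp


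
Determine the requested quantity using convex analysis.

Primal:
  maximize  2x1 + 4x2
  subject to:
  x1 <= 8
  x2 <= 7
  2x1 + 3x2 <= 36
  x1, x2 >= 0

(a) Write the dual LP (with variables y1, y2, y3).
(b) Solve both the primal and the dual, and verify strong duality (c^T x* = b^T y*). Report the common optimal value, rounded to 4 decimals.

The standard primal-dual pair for 'max c^T x s.t. A x <= b, x >= 0' is:
  Dual:  min b^T y  s.t.  A^T y >= c,  y >= 0.

So the dual LP is:
  minimize  8y1 + 7y2 + 36y3
  subject to:
    y1 + 2y3 >= 2
    y2 + 3y3 >= 4
    y1, y2, y3 >= 0

Solving the primal: x* = (7.5, 7).
  primal value c^T x* = 43.
Solving the dual: y* = (0, 1, 1).
  dual value b^T y* = 43.
Strong duality: c^T x* = b^T y*. Confirmed.

43


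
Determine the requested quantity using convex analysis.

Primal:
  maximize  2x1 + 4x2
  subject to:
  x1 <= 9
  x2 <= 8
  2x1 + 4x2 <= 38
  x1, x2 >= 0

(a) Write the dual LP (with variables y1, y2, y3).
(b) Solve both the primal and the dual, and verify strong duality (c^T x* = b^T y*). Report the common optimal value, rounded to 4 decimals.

The standard primal-dual pair for 'max c^T x s.t. A x <= b, x >= 0' is:
  Dual:  min b^T y  s.t.  A^T y >= c,  y >= 0.

So the dual LP is:
  minimize  9y1 + 8y2 + 38y3
  subject to:
    y1 + 2y3 >= 2
    y2 + 4y3 >= 4
    y1, y2, y3 >= 0

Solving the primal: x* = (3, 8).
  primal value c^T x* = 38.
Solving the dual: y* = (0, 0, 1).
  dual value b^T y* = 38.
Strong duality: c^T x* = b^T y*. Confirmed.

38


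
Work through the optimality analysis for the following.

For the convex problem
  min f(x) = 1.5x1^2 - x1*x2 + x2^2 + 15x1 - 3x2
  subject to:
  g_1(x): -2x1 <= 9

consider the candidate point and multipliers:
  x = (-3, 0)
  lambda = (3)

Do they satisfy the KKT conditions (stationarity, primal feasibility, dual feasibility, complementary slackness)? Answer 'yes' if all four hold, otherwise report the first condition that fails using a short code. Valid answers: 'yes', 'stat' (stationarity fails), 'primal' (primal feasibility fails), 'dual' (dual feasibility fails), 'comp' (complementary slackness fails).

Gradient of f: grad f(x) = Q x + c = (6, 0)
Constraint values g_i(x) = a_i^T x - b_i:
  g_1((-3, 0)) = -3
Stationarity residual: grad f(x) + sum_i lambda_i a_i = (0, 0)
  -> stationarity OK
Primal feasibility (all g_i <= 0): OK
Dual feasibility (all lambda_i >= 0): OK
Complementary slackness (lambda_i * g_i(x) = 0 for all i): FAILS

Verdict: the first failing condition is complementary_slackness -> comp.

comp


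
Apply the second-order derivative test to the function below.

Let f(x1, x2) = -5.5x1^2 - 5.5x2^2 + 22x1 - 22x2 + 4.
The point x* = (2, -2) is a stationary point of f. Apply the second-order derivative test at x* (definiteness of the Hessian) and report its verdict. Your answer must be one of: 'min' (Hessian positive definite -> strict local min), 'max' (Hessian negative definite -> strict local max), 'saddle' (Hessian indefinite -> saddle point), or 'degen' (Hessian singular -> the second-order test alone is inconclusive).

Compute the Hessian H = grad^2 f:
  H = [[-11, 0], [0, -11]]
Verify stationarity: grad f(x*) = H x* + g = (0, 0).
Eigenvalues of H: -11, -11.
Both eigenvalues < 0, so H is negative definite -> x* is a strict local max.

max


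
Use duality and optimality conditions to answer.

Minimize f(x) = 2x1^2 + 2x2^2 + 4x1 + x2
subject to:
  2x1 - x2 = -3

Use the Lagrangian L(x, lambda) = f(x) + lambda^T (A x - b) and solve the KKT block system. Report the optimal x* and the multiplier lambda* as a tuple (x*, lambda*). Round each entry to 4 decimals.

Form the Lagrangian:
  L(x, lambda) = (1/2) x^T Q x + c^T x + lambda^T (A x - b)
Stationarity (grad_x L = 0): Q x + c + A^T lambda = 0.
Primal feasibility: A x = b.

This gives the KKT block system:
  [ Q   A^T ] [ x     ]   [-c ]
  [ A    0  ] [ lambda ] = [ b ]

Solving the linear system:
  x*      = (-1.5, 0)
  lambda* = (1)
  f(x*)   = -1.5

x* = (-1.5, 0), lambda* = (1)


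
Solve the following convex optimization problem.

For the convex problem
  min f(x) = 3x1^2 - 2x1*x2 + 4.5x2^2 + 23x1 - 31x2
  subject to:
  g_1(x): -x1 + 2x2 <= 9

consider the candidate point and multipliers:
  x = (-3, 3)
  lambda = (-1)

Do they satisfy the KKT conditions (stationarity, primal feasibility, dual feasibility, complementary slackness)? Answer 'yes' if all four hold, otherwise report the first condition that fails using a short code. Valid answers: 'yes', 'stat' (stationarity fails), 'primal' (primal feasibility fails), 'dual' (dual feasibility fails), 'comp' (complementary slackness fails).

Gradient of f: grad f(x) = Q x + c = (-1, 2)
Constraint values g_i(x) = a_i^T x - b_i:
  g_1((-3, 3)) = 0
Stationarity residual: grad f(x) + sum_i lambda_i a_i = (0, 0)
  -> stationarity OK
Primal feasibility (all g_i <= 0): OK
Dual feasibility (all lambda_i >= 0): FAILS
Complementary slackness (lambda_i * g_i(x) = 0 for all i): OK

Verdict: the first failing condition is dual_feasibility -> dual.

dual


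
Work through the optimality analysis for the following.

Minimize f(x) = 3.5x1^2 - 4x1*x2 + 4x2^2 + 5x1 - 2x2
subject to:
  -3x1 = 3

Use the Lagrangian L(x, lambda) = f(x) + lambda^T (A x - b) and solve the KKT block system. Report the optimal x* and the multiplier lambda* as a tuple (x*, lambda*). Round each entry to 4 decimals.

Form the Lagrangian:
  L(x, lambda) = (1/2) x^T Q x + c^T x + lambda^T (A x - b)
Stationarity (grad_x L = 0): Q x + c + A^T lambda = 0.
Primal feasibility: A x = b.

This gives the KKT block system:
  [ Q   A^T ] [ x     ]   [-c ]
  [ A    0  ] [ lambda ] = [ b ]

Solving the linear system:
  x*      = (-1, -0.25)
  lambda* = (-0.3333)
  f(x*)   = -1.75

x* = (-1, -0.25), lambda* = (-0.3333)


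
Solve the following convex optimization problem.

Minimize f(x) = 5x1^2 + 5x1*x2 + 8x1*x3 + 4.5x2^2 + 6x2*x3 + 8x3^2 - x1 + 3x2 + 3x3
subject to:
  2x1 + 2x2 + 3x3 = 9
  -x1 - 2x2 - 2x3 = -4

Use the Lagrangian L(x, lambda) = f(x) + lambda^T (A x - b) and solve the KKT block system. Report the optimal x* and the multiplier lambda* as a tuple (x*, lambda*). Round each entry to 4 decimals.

Form the Lagrangian:
  L(x, lambda) = (1/2) x^T Q x + c^T x + lambda^T (A x - b)
Stationarity (grad_x L = 0): Q x + c + A^T lambda = 0.
Primal feasibility: A x = b.

This gives the KKT block system:
  [ Q   A^T ] [ x     ]   [-c ]
  [ A    0  ] [ lambda ] = [ b ]

Solving the linear system:
  x*      = (3.3778, -1.3111, 1.6222)
  lambda* = (-30.2889, -21.3778)
  f(x*)   = 92.3222

x* = (3.3778, -1.3111, 1.6222), lambda* = (-30.2889, -21.3778)


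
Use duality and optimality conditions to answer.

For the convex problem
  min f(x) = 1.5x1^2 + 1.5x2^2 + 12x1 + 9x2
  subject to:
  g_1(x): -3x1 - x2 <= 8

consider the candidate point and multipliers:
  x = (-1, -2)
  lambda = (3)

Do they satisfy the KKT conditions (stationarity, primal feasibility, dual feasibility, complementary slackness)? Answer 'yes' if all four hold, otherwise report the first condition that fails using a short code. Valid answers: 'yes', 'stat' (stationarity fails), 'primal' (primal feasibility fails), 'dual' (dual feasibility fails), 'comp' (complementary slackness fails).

Gradient of f: grad f(x) = Q x + c = (9, 3)
Constraint values g_i(x) = a_i^T x - b_i:
  g_1((-1, -2)) = -3
Stationarity residual: grad f(x) + sum_i lambda_i a_i = (0, 0)
  -> stationarity OK
Primal feasibility (all g_i <= 0): OK
Dual feasibility (all lambda_i >= 0): OK
Complementary slackness (lambda_i * g_i(x) = 0 for all i): FAILS

Verdict: the first failing condition is complementary_slackness -> comp.

comp


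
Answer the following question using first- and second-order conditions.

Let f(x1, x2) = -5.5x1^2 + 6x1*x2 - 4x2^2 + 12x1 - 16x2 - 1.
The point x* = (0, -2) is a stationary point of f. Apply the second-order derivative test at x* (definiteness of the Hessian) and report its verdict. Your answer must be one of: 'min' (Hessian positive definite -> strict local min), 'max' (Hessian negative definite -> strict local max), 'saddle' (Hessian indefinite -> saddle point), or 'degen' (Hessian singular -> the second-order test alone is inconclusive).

Compute the Hessian H = grad^2 f:
  H = [[-11, 6], [6, -8]]
Verify stationarity: grad f(x*) = H x* + g = (0, 0).
Eigenvalues of H: -15.6847, -3.3153.
Both eigenvalues < 0, so H is negative definite -> x* is a strict local max.

max


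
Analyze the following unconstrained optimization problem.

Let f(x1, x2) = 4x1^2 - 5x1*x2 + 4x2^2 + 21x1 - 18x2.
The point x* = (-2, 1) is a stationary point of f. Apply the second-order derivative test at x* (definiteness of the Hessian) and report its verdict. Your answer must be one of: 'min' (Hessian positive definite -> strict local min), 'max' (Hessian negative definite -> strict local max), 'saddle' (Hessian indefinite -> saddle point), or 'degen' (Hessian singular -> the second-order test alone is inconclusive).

Compute the Hessian H = grad^2 f:
  H = [[8, -5], [-5, 8]]
Verify stationarity: grad f(x*) = H x* + g = (0, 0).
Eigenvalues of H: 3, 13.
Both eigenvalues > 0, so H is positive definite -> x* is a strict local min.

min


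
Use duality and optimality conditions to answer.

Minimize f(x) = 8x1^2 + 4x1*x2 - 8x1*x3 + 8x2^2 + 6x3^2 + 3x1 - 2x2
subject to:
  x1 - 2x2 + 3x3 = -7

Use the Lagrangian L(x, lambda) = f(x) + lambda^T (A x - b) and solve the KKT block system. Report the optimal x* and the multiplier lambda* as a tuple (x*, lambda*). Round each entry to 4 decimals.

Form the Lagrangian:
  L(x, lambda) = (1/2) x^T Q x + c^T x + lambda^T (A x - b)
Stationarity (grad_x L = 0): Q x + c + A^T lambda = 0.
Primal feasibility: A x = b.

This gives the KKT block system:
  [ Q   A^T ] [ x     ]   [-c ]
  [ A    0  ] [ lambda ] = [ b ]

Solving the linear system:
  x*      = (-1.2376, 0.7367, -1.4297)
  lambda* = (2.4183)
  f(x*)   = 5.8707

x* = (-1.2376, 0.7367, -1.4297), lambda* = (2.4183)


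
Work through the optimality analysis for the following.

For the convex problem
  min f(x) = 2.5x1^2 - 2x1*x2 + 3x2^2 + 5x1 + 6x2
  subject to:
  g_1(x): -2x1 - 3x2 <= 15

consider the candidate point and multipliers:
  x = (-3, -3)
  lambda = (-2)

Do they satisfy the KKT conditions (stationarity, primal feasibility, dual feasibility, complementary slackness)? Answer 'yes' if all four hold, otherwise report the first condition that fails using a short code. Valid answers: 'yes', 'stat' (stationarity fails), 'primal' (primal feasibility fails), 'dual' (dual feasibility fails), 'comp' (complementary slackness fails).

Gradient of f: grad f(x) = Q x + c = (-4, -6)
Constraint values g_i(x) = a_i^T x - b_i:
  g_1((-3, -3)) = 0
Stationarity residual: grad f(x) + sum_i lambda_i a_i = (0, 0)
  -> stationarity OK
Primal feasibility (all g_i <= 0): OK
Dual feasibility (all lambda_i >= 0): FAILS
Complementary slackness (lambda_i * g_i(x) = 0 for all i): OK

Verdict: the first failing condition is dual_feasibility -> dual.

dual


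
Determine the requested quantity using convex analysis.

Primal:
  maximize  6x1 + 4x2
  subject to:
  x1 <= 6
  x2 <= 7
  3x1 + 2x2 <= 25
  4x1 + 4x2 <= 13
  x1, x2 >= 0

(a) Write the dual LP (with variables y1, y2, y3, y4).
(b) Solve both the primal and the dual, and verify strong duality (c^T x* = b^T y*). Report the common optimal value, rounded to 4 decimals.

The standard primal-dual pair for 'max c^T x s.t. A x <= b, x >= 0' is:
  Dual:  min b^T y  s.t.  A^T y >= c,  y >= 0.

So the dual LP is:
  minimize  6y1 + 7y2 + 25y3 + 13y4
  subject to:
    y1 + 3y3 + 4y4 >= 6
    y2 + 2y3 + 4y4 >= 4
    y1, y2, y3, y4 >= 0

Solving the primal: x* = (3.25, 0).
  primal value c^T x* = 19.5.
Solving the dual: y* = (0, 0, 0, 1.5).
  dual value b^T y* = 19.5.
Strong duality: c^T x* = b^T y*. Confirmed.

19.5


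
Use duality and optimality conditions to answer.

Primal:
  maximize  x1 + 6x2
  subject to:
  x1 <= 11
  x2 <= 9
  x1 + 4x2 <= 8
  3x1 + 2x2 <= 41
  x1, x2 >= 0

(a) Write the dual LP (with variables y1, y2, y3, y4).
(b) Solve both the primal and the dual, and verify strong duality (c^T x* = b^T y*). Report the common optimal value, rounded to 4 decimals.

The standard primal-dual pair for 'max c^T x s.t. A x <= b, x >= 0' is:
  Dual:  min b^T y  s.t.  A^T y >= c,  y >= 0.

So the dual LP is:
  minimize  11y1 + 9y2 + 8y3 + 41y4
  subject to:
    y1 + y3 + 3y4 >= 1
    y2 + 4y3 + 2y4 >= 6
    y1, y2, y3, y4 >= 0

Solving the primal: x* = (0, 2).
  primal value c^T x* = 12.
Solving the dual: y* = (0, 0, 1.5, 0).
  dual value b^T y* = 12.
Strong duality: c^T x* = b^T y*. Confirmed.

12


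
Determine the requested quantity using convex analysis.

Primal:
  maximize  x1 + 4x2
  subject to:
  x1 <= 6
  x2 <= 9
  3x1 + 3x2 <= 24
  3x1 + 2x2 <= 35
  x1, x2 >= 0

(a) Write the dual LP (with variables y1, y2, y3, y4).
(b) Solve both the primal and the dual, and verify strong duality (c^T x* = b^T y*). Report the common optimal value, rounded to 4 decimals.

The standard primal-dual pair for 'max c^T x s.t. A x <= b, x >= 0' is:
  Dual:  min b^T y  s.t.  A^T y >= c,  y >= 0.

So the dual LP is:
  minimize  6y1 + 9y2 + 24y3 + 35y4
  subject to:
    y1 + 3y3 + 3y4 >= 1
    y2 + 3y3 + 2y4 >= 4
    y1, y2, y3, y4 >= 0

Solving the primal: x* = (0, 8).
  primal value c^T x* = 32.
Solving the dual: y* = (0, 0, 1.3333, 0).
  dual value b^T y* = 32.
Strong duality: c^T x* = b^T y*. Confirmed.

32


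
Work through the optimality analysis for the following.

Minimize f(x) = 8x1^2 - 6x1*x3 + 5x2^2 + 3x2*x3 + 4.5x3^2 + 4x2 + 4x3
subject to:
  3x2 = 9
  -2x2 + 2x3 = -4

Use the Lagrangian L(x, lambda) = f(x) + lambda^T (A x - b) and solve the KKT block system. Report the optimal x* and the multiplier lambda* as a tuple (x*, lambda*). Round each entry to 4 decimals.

Form the Lagrangian:
  L(x, lambda) = (1/2) x^T Q x + c^T x + lambda^T (A x - b)
Stationarity (grad_x L = 0): Q x + c + A^T lambda = 0.
Primal feasibility: A x = b.

This gives the KKT block system:
  [ Q   A^T ] [ x     ]   [-c ]
  [ A    0  ] [ lambda ] = [ b ]

Solving the linear system:
  x*      = (0.375, 3, 1)
  lambda* = (-18.9167, -9.875)
  f(x*)   = 73.375

x* = (0.375, 3, 1), lambda* = (-18.9167, -9.875)


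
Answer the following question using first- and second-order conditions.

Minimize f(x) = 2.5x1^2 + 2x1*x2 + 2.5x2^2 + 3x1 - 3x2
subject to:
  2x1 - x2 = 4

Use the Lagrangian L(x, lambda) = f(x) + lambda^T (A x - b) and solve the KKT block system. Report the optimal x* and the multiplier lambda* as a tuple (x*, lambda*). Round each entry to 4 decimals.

Form the Lagrangian:
  L(x, lambda) = (1/2) x^T Q x + c^T x + lambda^T (A x - b)
Stationarity (grad_x L = 0): Q x + c + A^T lambda = 0.
Primal feasibility: A x = b.

This gives the KKT block system:
  [ Q   A^T ] [ x     ]   [-c ]
  [ A    0  ] [ lambda ] = [ b ]

Solving the linear system:
  x*      = (1.5455, -0.9091)
  lambda* = (-4.4545)
  f(x*)   = 12.5909

x* = (1.5455, -0.9091), lambda* = (-4.4545)


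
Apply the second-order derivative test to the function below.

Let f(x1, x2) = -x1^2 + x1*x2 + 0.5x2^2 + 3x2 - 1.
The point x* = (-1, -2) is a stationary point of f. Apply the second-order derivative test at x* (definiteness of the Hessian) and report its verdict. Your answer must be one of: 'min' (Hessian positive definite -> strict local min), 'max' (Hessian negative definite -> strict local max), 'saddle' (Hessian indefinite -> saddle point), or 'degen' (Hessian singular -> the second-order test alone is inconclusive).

Compute the Hessian H = grad^2 f:
  H = [[-2, 1], [1, 1]]
Verify stationarity: grad f(x*) = H x* + g = (0, 0).
Eigenvalues of H: -2.3028, 1.3028.
Eigenvalues have mixed signs, so H is indefinite -> x* is a saddle point.

saddle
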